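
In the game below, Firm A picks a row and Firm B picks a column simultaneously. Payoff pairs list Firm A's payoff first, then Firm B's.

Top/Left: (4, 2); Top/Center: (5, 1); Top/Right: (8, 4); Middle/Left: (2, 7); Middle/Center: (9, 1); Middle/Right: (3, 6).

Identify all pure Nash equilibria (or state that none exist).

A profile is a Nash equilibrium when each player is best-responding to the other.
Firm A's best responses — vs Left: Top (payoff 4); vs Center: Middle (payoff 9); vs Right: Top (payoff 8).
Firm B's best responses — vs Top: Right (payoff 4); vs Middle: Left (payoff 7).
The only mutual best response is (Top, Right); neither player gains by switching there.

(Top, Right)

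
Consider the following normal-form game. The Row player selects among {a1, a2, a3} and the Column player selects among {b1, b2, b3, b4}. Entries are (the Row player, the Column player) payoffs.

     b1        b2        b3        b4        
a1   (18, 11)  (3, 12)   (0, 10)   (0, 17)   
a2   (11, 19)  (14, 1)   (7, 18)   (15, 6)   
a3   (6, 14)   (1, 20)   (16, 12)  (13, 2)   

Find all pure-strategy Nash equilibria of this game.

There is no pure-strategy Nash equilibrium

Check mutual best responses: a cell is a NE iff neither player can gain by unilaterally deviating.
The Row player's best responses — vs b1: a1 (payoff 18); vs b2: a2 (payoff 14); vs b3: a3 (payoff 16); vs b4: a2 (payoff 15).
The Column player's best responses — vs a1: b4 (payoff 17); vs a2: b1 (payoff 19); vs a3: b2 (payoff 20).
No cell has both players best-responding. For instance, the Row player's best reply to b4 is a2, but against a2 the Column player prefers b1 over b4.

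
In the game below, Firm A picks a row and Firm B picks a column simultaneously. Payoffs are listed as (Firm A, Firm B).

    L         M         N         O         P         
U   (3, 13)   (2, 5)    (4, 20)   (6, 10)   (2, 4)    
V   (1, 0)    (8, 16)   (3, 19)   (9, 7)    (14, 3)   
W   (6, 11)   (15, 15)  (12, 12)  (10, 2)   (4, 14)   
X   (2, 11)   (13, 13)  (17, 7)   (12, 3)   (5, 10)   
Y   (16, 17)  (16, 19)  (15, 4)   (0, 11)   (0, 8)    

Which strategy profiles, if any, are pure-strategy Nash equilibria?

(Y, M)

A profile is a Nash equilibrium when each player is best-responding to the other.
Firm A's best responses — vs L: Y (payoff 16); vs M: Y (payoff 16); vs N: X (payoff 17); vs O: X (payoff 12); vs P: V (payoff 14).
Firm B's best responses — vs U: N (payoff 20); vs V: N (payoff 19); vs W: M (payoff 15); vs X: M (payoff 13); vs Y: M (payoff 19).
The only mutual best response is (Y, M); neither player gains by switching there.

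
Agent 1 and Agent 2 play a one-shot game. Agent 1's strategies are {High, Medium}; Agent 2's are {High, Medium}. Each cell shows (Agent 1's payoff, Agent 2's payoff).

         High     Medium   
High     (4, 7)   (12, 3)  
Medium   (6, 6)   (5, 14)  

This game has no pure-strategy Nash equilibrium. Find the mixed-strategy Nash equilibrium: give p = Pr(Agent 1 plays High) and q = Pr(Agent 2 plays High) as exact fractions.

In a mixed NE each player is indifferent between their pure strategies, so the opponent's mix sets the indifference.
Agent 2 indifferent between High and Medium: p·7 + (1−p)·6 = p·3 + (1−p)·14 ⟹ 6 + 1p = 14 + (-11)p ⟹ p = 2/3.
Agent 1 indifferent between High and Medium: q·4 + (1−q)·12 = q·6 + (1−q)·5 ⟹ 12 + (-8)q = 5 + 1q ⟹ q = 7/9.

p = 2/3, q = 7/9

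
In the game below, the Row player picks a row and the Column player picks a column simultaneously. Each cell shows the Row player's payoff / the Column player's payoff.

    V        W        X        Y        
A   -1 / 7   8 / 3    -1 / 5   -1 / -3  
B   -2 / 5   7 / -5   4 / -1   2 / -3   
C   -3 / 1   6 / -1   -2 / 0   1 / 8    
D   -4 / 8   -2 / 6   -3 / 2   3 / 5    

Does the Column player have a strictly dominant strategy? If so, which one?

Check whether one of the Column player's strategies beats all alternatives regardless of what the opponent does.
V is not dominant: against C, Y gives 8 > 1.
W is not dominant: against A, V gives 7 > 3.
X is not dominant: against A, V gives 7 > 5.
Y is not dominant: against A, V gives 7 > -3.
No single strategy is best against every opponent action.

No strictly dominant strategy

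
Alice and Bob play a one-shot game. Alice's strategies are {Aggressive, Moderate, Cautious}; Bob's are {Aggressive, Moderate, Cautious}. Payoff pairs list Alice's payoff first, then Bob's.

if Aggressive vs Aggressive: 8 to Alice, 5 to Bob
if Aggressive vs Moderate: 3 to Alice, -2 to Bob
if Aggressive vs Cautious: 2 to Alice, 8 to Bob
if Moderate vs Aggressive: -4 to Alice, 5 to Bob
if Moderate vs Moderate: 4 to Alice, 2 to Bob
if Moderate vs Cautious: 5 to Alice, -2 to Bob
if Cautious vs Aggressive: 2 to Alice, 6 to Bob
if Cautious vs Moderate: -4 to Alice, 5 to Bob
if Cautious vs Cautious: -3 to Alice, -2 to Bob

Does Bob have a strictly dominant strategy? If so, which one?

Check whether one of Bob's strategies beats all alternatives regardless of what the opponent does.
Aggressive is not dominant: against Aggressive, Cautious gives 8 > 5.
Moderate is not dominant: against Aggressive, Aggressive gives 5 > -2.
Cautious is not dominant: against Moderate, Aggressive gives 5 > -2.
No single strategy is best against every opponent action.

None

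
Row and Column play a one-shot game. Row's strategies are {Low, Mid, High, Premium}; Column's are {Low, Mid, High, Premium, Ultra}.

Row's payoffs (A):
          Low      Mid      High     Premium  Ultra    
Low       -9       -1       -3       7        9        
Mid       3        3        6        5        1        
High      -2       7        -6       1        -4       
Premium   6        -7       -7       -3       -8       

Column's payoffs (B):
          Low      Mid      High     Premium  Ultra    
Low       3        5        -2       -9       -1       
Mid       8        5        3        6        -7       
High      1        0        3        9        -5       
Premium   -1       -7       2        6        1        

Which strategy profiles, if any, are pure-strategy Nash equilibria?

A profile is a Nash equilibrium when each player is best-responding to the other.
Row's best responses — vs Low: Premium (payoff 6); vs Mid: High (payoff 7); vs High: Mid (payoff 6); vs Premium: Low (payoff 7); vs Ultra: Low (payoff 9).
Column's best responses — vs Low: Mid (payoff 5); vs Mid: Low (payoff 8); vs High: Premium (payoff 9); vs Premium: Premium (payoff 6).
No cell has both players best-responding. For instance, Row's best reply to High is Mid, but against Mid Column prefers Low over High.

No pure-strategy Nash equilibrium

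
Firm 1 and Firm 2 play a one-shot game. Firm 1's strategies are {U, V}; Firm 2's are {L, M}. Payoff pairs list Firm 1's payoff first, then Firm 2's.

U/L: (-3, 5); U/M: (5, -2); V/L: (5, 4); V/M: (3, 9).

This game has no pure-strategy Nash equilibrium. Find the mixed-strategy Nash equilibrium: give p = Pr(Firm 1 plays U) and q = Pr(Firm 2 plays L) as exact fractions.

p = 5/12, q = 1/5

Each player's mixing probability is pinned down by making the *other* player indifferent.
Firm 2 indifferent between L and M: p·5 + (1−p)·4 = p·(-2) + (1−p)·9 ⟹ 4 + 1p = 9 + (-11)p ⟹ p = 5/12.
Firm 1 indifferent between U and V: q·(-3) + (1−q)·5 = q·5 + (1−q)·3 ⟹ 5 + (-8)q = 3 + 2q ⟹ q = 1/5.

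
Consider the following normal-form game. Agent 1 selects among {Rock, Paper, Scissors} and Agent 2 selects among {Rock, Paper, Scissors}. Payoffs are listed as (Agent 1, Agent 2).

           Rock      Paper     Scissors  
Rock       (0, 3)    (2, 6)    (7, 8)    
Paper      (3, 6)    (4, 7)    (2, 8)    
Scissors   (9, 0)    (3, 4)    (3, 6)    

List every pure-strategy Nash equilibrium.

(Rock, Scissors)

Find each player's best response to every opponent strategy; NE are the intersections.
Agent 1's best responses — vs Rock: Scissors (payoff 9); vs Paper: Paper (payoff 4); vs Scissors: Rock (payoff 7).
Agent 2's best responses — vs Rock: Scissors (payoff 8); vs Paper: Scissors (payoff 8); vs Scissors: Scissors (payoff 6).
The only mutual best response is (Rock, Scissors); neither player gains by switching there.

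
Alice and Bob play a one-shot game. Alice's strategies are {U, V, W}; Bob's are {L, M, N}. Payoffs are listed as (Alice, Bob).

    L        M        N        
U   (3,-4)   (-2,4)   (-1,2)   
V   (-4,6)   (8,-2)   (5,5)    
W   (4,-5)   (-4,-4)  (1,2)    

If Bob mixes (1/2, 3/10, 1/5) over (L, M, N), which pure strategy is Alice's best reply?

Alice's best reply maximizes expected payoff against the mix.
U: (1/2)·3 + (3/10)·(-2) + (1/5)·(-1) = 7/10
V: (1/2)·(-4) + (3/10)·8 + (1/5)·5 = 7/5
W: (1/2)·4 + (3/10)·(-4) + (1/5)·1 = 1
Highest expected payoff is 7/5, from V.

V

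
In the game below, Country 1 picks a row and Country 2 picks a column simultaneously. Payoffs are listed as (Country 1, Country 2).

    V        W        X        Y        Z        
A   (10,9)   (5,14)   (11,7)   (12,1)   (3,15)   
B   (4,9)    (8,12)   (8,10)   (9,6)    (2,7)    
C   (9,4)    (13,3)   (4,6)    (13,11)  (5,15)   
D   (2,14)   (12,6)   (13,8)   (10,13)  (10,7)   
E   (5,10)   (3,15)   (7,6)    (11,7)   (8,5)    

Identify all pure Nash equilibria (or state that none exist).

Check mutual best responses: a cell is a NE iff neither player can gain by unilaterally deviating.
Country 1's best responses — vs V: A (payoff 10); vs W: C (payoff 13); vs X: D (payoff 13); vs Y: C (payoff 13); vs Z: D (payoff 10).
Country 2's best responses — vs A: Z (payoff 15); vs B: W (payoff 12); vs C: Z (payoff 15); vs D: V (payoff 14); vs E: W (payoff 15).
No cell has both players best-responding. For instance, Country 1's best reply to Y is C, but against C Country 2 prefers Z over Y.

No pure-strategy Nash equilibrium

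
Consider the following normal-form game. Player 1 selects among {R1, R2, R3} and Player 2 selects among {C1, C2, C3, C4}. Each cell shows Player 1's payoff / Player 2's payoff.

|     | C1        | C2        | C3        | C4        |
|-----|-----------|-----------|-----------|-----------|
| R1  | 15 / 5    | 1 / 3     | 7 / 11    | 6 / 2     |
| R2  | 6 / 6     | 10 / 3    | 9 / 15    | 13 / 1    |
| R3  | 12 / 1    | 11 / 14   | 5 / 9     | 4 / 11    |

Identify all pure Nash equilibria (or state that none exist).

Find each player's best response to every opponent strategy; NE are the intersections.
Player 1's best responses — vs C1: R1 (payoff 15); vs C2: R3 (payoff 11); vs C3: R2 (payoff 9); vs C4: R2 (payoff 13).
Player 2's best responses — vs R1: C3 (payoff 11); vs R2: C3 (payoff 15); vs R3: C2 (payoff 14).
Mutual best responses occur at (R2, C3) and (R3, C2); at each, neither player gains by switching.

(R2, C3) and (R3, C2)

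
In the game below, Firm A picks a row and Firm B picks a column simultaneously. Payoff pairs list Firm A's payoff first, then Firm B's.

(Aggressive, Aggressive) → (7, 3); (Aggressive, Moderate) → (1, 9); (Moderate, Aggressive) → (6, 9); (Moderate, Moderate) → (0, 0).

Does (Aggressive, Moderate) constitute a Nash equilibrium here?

Yes

Holding Firm B at Moderate: Firm A gets 1 from Aggressive, versus 0 from Moderate. No profitable deviation for Firm A.
Holding Firm A at Aggressive: Firm B gets 9 from Moderate, versus 3 from Aggressive. No profitable deviation for Firm B either.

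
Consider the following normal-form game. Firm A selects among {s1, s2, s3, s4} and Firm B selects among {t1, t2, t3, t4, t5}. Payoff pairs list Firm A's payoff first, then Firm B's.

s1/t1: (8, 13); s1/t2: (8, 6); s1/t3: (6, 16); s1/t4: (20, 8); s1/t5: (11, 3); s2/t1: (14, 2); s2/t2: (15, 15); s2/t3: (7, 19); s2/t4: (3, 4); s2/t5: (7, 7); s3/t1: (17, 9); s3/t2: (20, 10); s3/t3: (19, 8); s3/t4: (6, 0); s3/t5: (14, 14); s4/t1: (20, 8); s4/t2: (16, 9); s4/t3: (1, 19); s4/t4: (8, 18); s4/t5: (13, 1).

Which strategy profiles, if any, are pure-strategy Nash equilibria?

Find each player's best response to every opponent strategy; NE are the intersections.
Firm A's best responses — vs t1: s4 (payoff 20); vs t2: s3 (payoff 20); vs t3: s3 (payoff 19); vs t4: s1 (payoff 20); vs t5: s3 (payoff 14).
Firm B's best responses — vs s1: t3 (payoff 16); vs s2: t3 (payoff 19); vs s3: t5 (payoff 14); vs s4: t3 (payoff 19).
The only mutual best response is (s3, t5); neither player gains by switching there.

(s3, t5)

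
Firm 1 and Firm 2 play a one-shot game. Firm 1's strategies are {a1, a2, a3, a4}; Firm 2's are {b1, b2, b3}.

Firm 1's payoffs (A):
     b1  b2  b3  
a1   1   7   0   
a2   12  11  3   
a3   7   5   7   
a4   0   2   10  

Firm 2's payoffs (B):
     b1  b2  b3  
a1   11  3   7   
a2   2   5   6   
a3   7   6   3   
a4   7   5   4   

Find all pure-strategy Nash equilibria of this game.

None

Find each player's best response to every opponent strategy; NE are the intersections.
Firm 1's best responses — vs b1: a2 (payoff 12); vs b2: a2 (payoff 11); vs b3: a4 (payoff 10).
Firm 2's best responses — vs a1: b1 (payoff 11); vs a2: b3 (payoff 6); vs a3: b1 (payoff 7); vs a4: b1 (payoff 7).
No cell has both players best-responding. For instance, Firm 1's best reply to b1 is a2, but against a2 Firm 2 prefers b3 over b1.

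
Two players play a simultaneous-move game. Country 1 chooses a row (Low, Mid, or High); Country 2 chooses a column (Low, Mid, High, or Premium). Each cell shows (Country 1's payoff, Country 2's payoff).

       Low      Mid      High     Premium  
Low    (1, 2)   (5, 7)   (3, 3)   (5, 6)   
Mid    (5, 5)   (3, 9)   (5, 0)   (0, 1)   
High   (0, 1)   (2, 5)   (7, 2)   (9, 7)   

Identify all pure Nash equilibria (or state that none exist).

Check mutual best responses: a cell is a NE iff neither player can gain by unilaterally deviating.
Country 1's best responses — vs Low: Mid (payoff 5); vs Mid: Low (payoff 5); vs High: High (payoff 7); vs Premium: High (payoff 9).
Country 2's best responses — vs Low: Mid (payoff 7); vs Mid: Mid (payoff 9); vs High: Premium (payoff 7).
Mutual best responses occur at (Low, Mid) and (High, Premium); at each, neither player gains by switching.

(Low, Mid) and (High, Premium)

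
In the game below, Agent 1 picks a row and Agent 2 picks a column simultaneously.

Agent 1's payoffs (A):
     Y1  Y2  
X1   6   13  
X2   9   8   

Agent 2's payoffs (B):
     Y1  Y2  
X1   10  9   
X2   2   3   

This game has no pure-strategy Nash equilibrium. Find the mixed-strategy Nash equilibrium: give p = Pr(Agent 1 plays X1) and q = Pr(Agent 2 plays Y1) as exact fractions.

p = 1/2, q = 5/8

Each player's mixing probability is pinned down by making the *other* player indifferent.
Agent 2 indifferent between Y1 and Y2: p·10 + (1−p)·2 = p·9 + (1−p)·3 ⟹ 2 + 8p = 3 + 6p ⟹ p = 1/2.
Agent 1 indifferent between X1 and X2: q·6 + (1−q)·13 = q·9 + (1−q)·8 ⟹ 13 + (-7)q = 8 + 1q ⟹ q = 5/8.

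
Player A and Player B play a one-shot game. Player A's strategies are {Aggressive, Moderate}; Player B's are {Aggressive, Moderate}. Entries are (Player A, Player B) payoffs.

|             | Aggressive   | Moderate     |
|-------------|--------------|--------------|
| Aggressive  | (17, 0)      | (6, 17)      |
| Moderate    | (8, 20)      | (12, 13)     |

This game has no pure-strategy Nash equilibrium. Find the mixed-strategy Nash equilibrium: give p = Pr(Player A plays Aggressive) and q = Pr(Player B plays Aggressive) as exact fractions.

In a mixed NE each player is indifferent between their pure strategies, so the opponent's mix sets the indifference.
Player B indifferent between Aggressive and Moderate: p·0 + (1−p)·20 = p·17 + (1−p)·13 ⟹ 20 + (-20)p = 13 + 4p ⟹ p = 7/24.
Player A indifferent between Aggressive and Moderate: q·17 + (1−q)·6 = q·8 + (1−q)·12 ⟹ 6 + 11q = 12 + (-4)q ⟹ q = 2/5.

p = 7/24, q = 2/5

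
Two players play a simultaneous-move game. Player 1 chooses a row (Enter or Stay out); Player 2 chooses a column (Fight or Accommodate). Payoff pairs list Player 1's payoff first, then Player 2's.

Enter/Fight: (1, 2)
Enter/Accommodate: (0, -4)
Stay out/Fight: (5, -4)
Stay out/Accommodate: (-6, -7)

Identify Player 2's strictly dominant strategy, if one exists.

Fight

Check whether one of Player 2's strategies beats all alternatives regardless of what the opponent does.
Fight strictly dominates: vs Enter: 2 > -4; vs Stay out: -4 > -7.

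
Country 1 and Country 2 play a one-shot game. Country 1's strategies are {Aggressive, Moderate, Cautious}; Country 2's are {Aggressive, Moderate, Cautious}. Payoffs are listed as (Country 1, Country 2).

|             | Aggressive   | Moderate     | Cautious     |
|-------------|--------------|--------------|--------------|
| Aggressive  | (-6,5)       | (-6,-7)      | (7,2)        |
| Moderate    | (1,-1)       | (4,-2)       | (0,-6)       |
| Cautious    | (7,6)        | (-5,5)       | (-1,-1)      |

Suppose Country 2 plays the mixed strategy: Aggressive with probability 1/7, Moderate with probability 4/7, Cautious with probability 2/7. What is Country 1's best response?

Moderate

Compute Country 1's expected payoff from each pure strategy against the given mix.
Aggressive: (1/7)·(-6) + (4/7)·(-6) + (2/7)·7 = -16/7
Moderate: (1/7)·1 + (4/7)·4 + (2/7)·0 = 17/7
Cautious: (1/7)·7 + (4/7)·(-5) + (2/7)·(-1) = -15/7
Highest expected payoff is 17/7, from Moderate.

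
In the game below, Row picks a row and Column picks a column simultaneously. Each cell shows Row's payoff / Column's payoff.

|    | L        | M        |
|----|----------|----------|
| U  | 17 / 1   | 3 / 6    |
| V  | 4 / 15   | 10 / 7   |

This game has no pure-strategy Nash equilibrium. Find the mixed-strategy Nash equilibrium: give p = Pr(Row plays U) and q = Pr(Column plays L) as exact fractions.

p = 8/13, q = 7/20

In a mixed NE each player is indifferent between their pure strategies, so the opponent's mix sets the indifference.
Column indifferent between L and M: p·1 + (1−p)·15 = p·6 + (1−p)·7 ⟹ 15 + (-14)p = 7 + (-1)p ⟹ p = 8/13.
Row indifferent between U and V: q·17 + (1−q)·3 = q·4 + (1−q)·10 ⟹ 3 + 14q = 10 + (-6)q ⟹ q = 7/20.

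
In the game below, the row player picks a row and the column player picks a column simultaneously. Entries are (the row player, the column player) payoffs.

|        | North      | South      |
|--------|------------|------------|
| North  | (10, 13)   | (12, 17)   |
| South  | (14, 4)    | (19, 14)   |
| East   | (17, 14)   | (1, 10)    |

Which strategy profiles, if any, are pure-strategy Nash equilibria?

(South, South) and (East, North)

A profile is a Nash equilibrium when each player is best-responding to the other.
The row player's best responses — vs North: East (payoff 17); vs South: South (payoff 19).
The column player's best responses — vs North: South (payoff 17); vs South: South (payoff 14); vs East: North (payoff 14).
Mutual best responses occur at (South, South) and (East, North); at each, neither player gains by switching.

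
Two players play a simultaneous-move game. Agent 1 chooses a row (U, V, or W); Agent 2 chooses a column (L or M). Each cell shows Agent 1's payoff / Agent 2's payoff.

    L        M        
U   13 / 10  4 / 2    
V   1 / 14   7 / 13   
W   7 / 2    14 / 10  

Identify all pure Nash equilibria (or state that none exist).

(U, L) and (W, M)

A profile is a Nash equilibrium when each player is best-responding to the other.
Agent 1's best responses — vs L: U (payoff 13); vs M: W (payoff 14).
Agent 2's best responses — vs U: L (payoff 10); vs V: L (payoff 14); vs W: M (payoff 10).
Mutual best responses occur at (U, L) and (W, M); at each, neither player gains by switching.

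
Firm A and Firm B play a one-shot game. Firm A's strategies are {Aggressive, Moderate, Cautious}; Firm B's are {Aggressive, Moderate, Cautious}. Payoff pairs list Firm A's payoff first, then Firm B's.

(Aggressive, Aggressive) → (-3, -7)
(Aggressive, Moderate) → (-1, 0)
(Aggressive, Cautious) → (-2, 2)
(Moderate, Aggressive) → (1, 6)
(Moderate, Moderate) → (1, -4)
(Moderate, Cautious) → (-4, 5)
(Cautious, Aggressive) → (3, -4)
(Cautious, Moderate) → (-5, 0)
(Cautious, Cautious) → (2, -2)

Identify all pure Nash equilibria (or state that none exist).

No pure-strategy Nash equilibrium

A profile is a Nash equilibrium when each player is best-responding to the other.
Firm A's best responses — vs Aggressive: Cautious (payoff 3); vs Moderate: Moderate (payoff 1); vs Cautious: Cautious (payoff 2).
Firm B's best responses — vs Aggressive: Cautious (payoff 2); vs Moderate: Aggressive (payoff 6); vs Cautious: Moderate (payoff 0).
No cell has both players best-responding. For instance, Firm A's best reply to Aggressive is Cautious, but against Cautious Firm B prefers Moderate over Aggressive.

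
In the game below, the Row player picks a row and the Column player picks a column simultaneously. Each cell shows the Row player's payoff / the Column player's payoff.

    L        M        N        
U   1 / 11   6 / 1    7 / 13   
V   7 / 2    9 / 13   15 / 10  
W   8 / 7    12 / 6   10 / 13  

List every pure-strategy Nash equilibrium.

There is no pure-strategy Nash equilibrium

Check mutual best responses: a cell is a NE iff neither player can gain by unilaterally deviating.
The Row player's best responses — vs L: W (payoff 8); vs M: W (payoff 12); vs N: V (payoff 15).
The Column player's best responses — vs U: N (payoff 13); vs V: M (payoff 13); vs W: N (payoff 13).
No cell has both players best-responding. For instance, the Row player's best reply to M is W, but against W the Column player prefers N over M.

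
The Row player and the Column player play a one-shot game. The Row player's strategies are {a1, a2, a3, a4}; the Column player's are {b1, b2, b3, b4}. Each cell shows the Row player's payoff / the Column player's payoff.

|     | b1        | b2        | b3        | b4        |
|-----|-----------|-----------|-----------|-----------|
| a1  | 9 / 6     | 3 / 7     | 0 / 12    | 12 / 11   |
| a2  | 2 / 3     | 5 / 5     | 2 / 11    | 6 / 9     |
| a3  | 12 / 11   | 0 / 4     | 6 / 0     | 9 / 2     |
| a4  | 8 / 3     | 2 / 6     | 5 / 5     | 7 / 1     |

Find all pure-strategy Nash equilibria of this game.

(a3, b1)

Check mutual best responses: a cell is a NE iff neither player can gain by unilaterally deviating.
The Row player's best responses — vs b1: a3 (payoff 12); vs b2: a2 (payoff 5); vs b3: a3 (payoff 6); vs b4: a1 (payoff 12).
The Column player's best responses — vs a1: b3 (payoff 12); vs a2: b3 (payoff 11); vs a3: b1 (payoff 11); vs a4: b2 (payoff 6).
The only mutual best response is (a3, b1); neither player gains by switching there.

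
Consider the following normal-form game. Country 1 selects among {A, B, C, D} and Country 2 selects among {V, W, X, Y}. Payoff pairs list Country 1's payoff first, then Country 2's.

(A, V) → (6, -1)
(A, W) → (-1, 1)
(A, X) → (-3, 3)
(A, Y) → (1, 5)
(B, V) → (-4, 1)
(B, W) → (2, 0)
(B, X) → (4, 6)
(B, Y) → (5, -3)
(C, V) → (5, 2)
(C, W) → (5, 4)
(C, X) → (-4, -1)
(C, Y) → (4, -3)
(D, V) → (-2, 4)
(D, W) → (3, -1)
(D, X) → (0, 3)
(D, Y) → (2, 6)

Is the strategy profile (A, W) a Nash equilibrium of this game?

Holding Country 2 at W: Country 1 gets -1 from A but could get 5 by switching to C. Country 1 has a profitable deviation.

No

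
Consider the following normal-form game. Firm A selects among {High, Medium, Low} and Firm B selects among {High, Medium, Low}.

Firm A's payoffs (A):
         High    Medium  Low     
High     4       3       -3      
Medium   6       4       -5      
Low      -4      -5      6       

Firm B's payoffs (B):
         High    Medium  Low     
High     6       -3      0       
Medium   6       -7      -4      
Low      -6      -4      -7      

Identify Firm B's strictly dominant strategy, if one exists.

A strategy is strictly dominant if it gives Firm B a strictly higher payoff than every other strategy, against every choice by the opponent.
High is not dominant: against Low, Medium gives -4 > -6.
Medium is not dominant: against High, High gives 6 > -3.
Low is not dominant: against High, High gives 6 > 0.
No single strategy is best against every opponent action.

None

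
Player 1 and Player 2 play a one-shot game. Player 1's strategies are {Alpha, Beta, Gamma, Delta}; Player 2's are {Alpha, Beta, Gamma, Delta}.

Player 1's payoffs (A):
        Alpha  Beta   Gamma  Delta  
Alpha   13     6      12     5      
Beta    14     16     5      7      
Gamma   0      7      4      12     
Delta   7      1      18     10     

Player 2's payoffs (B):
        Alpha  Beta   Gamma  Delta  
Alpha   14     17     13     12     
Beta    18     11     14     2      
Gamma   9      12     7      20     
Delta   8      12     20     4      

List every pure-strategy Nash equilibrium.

A profile is a Nash equilibrium when each player is best-responding to the other.
Player 1's best responses — vs Alpha: Beta (payoff 14); vs Beta: Beta (payoff 16); vs Gamma: Delta (payoff 18); vs Delta: Gamma (payoff 12).
Player 2's best responses — vs Alpha: Beta (payoff 17); vs Beta: Alpha (payoff 18); vs Gamma: Delta (payoff 20); vs Delta: Gamma (payoff 20).
Mutual best responses occur at (Beta, Alpha), (Gamma, Delta), and (Delta, Gamma); at each, neither player gains by switching.

(Beta, Alpha), (Gamma, Delta), and (Delta, Gamma)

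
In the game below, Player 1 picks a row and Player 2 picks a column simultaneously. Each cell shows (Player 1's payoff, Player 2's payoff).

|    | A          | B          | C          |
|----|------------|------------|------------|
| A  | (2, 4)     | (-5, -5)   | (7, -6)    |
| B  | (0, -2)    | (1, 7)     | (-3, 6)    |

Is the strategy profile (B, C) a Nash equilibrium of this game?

Holding Player 2 at C: Player 1 gets -3 from B but could get 7 by switching to A. Player 1 has a profitable deviation.

No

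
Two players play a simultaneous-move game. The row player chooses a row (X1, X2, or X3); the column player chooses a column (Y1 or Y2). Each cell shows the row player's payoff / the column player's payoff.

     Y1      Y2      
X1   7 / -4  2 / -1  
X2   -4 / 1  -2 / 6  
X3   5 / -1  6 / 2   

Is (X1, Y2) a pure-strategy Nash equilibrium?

No

Holding the column player at Y2: the row player gets 2 from X1 but could get 6 by switching to X3. The row player has a profitable deviation.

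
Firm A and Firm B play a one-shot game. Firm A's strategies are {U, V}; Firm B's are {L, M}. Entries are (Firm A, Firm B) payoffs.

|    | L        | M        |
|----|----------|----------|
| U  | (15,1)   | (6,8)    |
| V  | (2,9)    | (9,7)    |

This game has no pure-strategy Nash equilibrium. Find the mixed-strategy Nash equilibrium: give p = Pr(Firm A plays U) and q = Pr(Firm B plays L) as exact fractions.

In a mixed NE each player is indifferent between their pure strategies, so the opponent's mix sets the indifference.
Firm B indifferent between L and M: p·1 + (1−p)·9 = p·8 + (1−p)·7 ⟹ 9 + (-8)p = 7 + 1p ⟹ p = 2/9.
Firm A indifferent between U and V: q·15 + (1−q)·6 = q·2 + (1−q)·9 ⟹ 6 + 9q = 9 + (-7)q ⟹ q = 3/16.

p = 2/9, q = 3/16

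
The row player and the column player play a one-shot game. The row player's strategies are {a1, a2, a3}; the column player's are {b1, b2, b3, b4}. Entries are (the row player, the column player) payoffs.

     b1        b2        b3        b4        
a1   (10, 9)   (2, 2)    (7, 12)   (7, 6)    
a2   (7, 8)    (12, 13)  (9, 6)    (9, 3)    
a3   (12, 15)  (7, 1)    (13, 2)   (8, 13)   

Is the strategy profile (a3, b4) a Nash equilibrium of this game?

No

Holding the column player at b4: the row player gets 8 from a3 but could get 9 by switching to a2. The row player has a profitable deviation.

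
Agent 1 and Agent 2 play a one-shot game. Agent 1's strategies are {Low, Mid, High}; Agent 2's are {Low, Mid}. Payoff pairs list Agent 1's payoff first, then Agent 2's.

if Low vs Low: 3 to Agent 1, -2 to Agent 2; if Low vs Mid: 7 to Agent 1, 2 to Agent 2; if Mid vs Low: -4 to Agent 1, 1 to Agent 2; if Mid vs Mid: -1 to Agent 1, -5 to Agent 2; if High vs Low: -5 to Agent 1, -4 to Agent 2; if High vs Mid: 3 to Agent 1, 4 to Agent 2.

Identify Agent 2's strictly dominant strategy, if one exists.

Check whether one of Agent 2's strategies beats all alternatives regardless of what the opponent does.
Low is not dominant: against Low, Mid gives 2 > -2.
Mid is not dominant: against Mid, Low gives 1 > -5.
No single strategy is best against every opponent action.

No strictly dominant strategy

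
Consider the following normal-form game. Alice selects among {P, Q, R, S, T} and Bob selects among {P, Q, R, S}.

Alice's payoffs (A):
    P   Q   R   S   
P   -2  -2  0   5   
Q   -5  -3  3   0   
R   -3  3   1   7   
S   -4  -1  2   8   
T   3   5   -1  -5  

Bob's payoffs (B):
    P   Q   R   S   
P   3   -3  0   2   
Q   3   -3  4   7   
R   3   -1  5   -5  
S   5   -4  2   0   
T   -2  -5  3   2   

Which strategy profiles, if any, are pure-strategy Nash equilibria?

None

A profile is a Nash equilibrium when each player is best-responding to the other.
Alice's best responses — vs P: T (payoff 3); vs Q: T (payoff 5); vs R: Q (payoff 3); vs S: S (payoff 8).
Bob's best responses — vs P: P (payoff 3); vs Q: S (payoff 7); vs R: R (payoff 5); vs S: P (payoff 5); vs T: R (payoff 3).
No cell has both players best-responding. For instance, Alice's best reply to Q is T, but against T Bob prefers R over Q.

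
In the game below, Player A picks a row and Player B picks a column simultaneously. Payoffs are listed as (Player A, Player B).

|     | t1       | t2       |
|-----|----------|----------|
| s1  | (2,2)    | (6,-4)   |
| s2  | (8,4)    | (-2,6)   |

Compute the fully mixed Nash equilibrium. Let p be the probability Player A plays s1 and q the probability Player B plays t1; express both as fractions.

Each player's mixing probability is pinned down by making the *other* player indifferent.
Player B indifferent between t1 and t2: p·2 + (1−p)·4 = p·(-4) + (1−p)·6 ⟹ 4 + (-2)p = 6 + (-10)p ⟹ p = 1/4.
Player A indifferent between s1 and s2: q·2 + (1−q)·6 = q·8 + (1−q)·(-2) ⟹ 6 + (-4)q = (-2) + 10q ⟹ q = 4/7.

p = 1/4, q = 4/7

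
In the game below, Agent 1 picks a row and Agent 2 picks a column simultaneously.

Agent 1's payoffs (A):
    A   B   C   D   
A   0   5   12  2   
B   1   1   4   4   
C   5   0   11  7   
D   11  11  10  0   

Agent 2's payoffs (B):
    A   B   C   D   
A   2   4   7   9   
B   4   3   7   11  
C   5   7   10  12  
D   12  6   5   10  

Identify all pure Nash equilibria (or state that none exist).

(C, D) and (D, A)

A profile is a Nash equilibrium when each player is best-responding to the other.
Agent 1's best responses — vs A: D (payoff 11); vs B: D (payoff 11); vs C: A (payoff 12); vs D: C (payoff 7).
Agent 2's best responses — vs A: D (payoff 9); vs B: D (payoff 11); vs C: D (payoff 12); vs D: A (payoff 12).
Mutual best responses occur at (C, D) and (D, A); at each, neither player gains by switching.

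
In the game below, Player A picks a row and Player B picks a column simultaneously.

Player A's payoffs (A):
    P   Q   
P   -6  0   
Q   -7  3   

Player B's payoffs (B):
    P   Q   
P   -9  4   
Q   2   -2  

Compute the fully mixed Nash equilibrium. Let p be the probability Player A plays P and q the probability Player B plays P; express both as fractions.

p = 4/17, q = 3/4

Each player's mixing probability is pinned down by making the *other* player indifferent.
Player B indifferent between P and Q: p·(-9) + (1−p)·2 = p·4 + (1−p)·(-2) ⟹ 2 + (-11)p = (-2) + 6p ⟹ p = 4/17.
Player A indifferent between P and Q: q·(-6) + (1−q)·0 = q·(-7) + (1−q)·3 ⟹ 0 + (-6)q = 3 + (-10)q ⟹ q = 3/4.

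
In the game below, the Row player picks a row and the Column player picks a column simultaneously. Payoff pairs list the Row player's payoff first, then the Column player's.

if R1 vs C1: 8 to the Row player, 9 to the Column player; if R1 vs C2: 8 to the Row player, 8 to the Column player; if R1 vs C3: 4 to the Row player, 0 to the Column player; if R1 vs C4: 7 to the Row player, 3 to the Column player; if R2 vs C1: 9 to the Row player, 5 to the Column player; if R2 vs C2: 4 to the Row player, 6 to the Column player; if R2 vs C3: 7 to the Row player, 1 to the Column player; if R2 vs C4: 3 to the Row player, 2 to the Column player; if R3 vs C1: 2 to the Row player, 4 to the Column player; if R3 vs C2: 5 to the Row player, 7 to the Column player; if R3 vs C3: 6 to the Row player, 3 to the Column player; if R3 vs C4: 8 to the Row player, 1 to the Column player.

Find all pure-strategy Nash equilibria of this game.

A profile is a Nash equilibrium when each player is best-responding to the other.
The Row player's best responses — vs C1: R2 (payoff 9); vs C2: R1 (payoff 8); vs C3: R2 (payoff 7); vs C4: R3 (payoff 8).
The Column player's best responses — vs R1: C1 (payoff 9); vs R2: C2 (payoff 6); vs R3: C2 (payoff 7).
No cell has both players best-responding. For instance, the Row player's best reply to C2 is R1, but against R1 the Column player prefers C1 over C2.

There is no pure-strategy Nash equilibrium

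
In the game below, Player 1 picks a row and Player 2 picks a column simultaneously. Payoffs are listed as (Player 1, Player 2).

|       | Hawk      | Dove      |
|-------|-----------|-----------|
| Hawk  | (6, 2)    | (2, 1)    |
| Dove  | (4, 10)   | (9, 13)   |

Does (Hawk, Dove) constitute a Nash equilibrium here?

Holding Player 2 at Dove: Player 1 gets 2 from Hawk but could get 9 by switching to Dove. Player 1 has a profitable deviation.

No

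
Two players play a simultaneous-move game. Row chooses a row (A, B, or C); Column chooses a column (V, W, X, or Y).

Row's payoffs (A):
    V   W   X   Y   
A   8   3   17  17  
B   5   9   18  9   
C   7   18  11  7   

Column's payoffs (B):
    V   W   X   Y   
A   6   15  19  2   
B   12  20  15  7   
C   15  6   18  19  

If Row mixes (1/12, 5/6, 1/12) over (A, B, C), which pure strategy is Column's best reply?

Compute Column's expected payoff from each pure strategy against the given mix.
V: (1/12)·6 + (5/6)·12 + (1/12)·15 = 47/4
W: (1/12)·15 + (5/6)·20 + (1/12)·6 = 221/12
X: (1/12)·19 + (5/6)·15 + (1/12)·18 = 187/12
Y: (1/12)·2 + (5/6)·7 + (1/12)·19 = 91/12
Highest expected payoff is 221/12, from W.

W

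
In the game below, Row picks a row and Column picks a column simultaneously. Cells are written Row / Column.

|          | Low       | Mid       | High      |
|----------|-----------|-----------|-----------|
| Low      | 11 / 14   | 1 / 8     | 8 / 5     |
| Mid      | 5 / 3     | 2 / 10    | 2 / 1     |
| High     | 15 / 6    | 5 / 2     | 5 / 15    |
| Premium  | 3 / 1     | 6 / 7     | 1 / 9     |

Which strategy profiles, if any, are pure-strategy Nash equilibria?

No pure-strategy Nash equilibrium

Find each player's best response to every opponent strategy; NE are the intersections.
Row's best responses — vs Low: High (payoff 15); vs Mid: Premium (payoff 6); vs High: Low (payoff 8).
Column's best responses — vs Low: Low (payoff 14); vs Mid: Mid (payoff 10); vs High: High (payoff 15); vs Premium: High (payoff 9).
No cell has both players best-responding. For instance, Row's best reply to Low is High, but against High Column prefers High over Low.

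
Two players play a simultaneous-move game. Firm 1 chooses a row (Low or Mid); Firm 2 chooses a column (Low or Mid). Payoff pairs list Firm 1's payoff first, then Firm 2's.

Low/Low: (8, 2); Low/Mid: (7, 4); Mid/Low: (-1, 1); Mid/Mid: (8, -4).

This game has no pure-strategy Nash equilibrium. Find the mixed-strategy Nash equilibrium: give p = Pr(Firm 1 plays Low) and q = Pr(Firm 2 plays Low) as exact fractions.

p = 5/7, q = 1/10

In a mixed NE each player is indifferent between their pure strategies, so the opponent's mix sets the indifference.
Firm 2 indifferent between Low and Mid: p·2 + (1−p)·1 = p·4 + (1−p)·(-4) ⟹ 1 + 1p = (-4) + 8p ⟹ p = 5/7.
Firm 1 indifferent between Low and Mid: q·8 + (1−q)·7 = q·(-1) + (1−q)·8 ⟹ 7 + 1q = 8 + (-9)q ⟹ q = 1/10.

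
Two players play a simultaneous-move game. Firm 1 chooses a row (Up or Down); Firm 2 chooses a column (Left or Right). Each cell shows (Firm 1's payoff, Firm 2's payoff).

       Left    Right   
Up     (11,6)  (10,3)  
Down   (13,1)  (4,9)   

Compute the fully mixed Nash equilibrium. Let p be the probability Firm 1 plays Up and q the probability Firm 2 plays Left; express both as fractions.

p = 8/11, q = 3/4

Each player's mixing probability is pinned down by making the *other* player indifferent.
Firm 2 indifferent between Left and Right: p·6 + (1−p)·1 = p·3 + (1−p)·9 ⟹ 1 + 5p = 9 + (-6)p ⟹ p = 8/11.
Firm 1 indifferent between Up and Down: q·11 + (1−q)·10 = q·13 + (1−q)·4 ⟹ 10 + 1q = 4 + 9q ⟹ q = 3/4.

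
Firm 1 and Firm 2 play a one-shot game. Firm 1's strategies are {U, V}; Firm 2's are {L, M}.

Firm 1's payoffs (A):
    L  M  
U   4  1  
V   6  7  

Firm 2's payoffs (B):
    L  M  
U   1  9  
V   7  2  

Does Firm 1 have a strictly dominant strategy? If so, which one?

V

Check whether one of Firm 1's strategies beats all alternatives regardless of what the opponent does.
V strictly dominates: vs L: 6 > 4; vs M: 7 > 1.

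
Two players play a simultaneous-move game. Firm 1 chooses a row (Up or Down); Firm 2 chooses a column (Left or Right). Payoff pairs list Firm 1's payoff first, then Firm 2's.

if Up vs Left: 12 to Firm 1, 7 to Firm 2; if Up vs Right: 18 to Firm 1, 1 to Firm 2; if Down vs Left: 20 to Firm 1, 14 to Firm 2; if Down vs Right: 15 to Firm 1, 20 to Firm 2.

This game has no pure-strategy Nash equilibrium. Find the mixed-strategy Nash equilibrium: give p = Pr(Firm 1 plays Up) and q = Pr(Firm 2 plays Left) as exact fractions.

p = 1/2, q = 3/11

Each player's mixing probability is pinned down by making the *other* player indifferent.
Firm 2 indifferent between Left and Right: p·7 + (1−p)·14 = p·1 + (1−p)·20 ⟹ 14 + (-7)p = 20 + (-19)p ⟹ p = 1/2.
Firm 1 indifferent between Up and Down: q·12 + (1−q)·18 = q·20 + (1−q)·15 ⟹ 18 + (-6)q = 15 + 5q ⟹ q = 3/11.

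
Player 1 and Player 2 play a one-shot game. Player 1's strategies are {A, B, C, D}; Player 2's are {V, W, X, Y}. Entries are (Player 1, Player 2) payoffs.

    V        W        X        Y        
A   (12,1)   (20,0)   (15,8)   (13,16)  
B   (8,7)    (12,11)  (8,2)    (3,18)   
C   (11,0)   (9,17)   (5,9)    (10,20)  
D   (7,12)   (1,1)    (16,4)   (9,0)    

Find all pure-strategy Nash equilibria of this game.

Find each player's best response to every opponent strategy; NE are the intersections.
Player 1's best responses — vs V: A (payoff 12); vs W: A (payoff 20); vs X: D (payoff 16); vs Y: A (payoff 13).
Player 2's best responses — vs A: Y (payoff 16); vs B: Y (payoff 18); vs C: Y (payoff 20); vs D: V (payoff 12).
The only mutual best response is (A, Y); neither player gains by switching there.

(A, Y)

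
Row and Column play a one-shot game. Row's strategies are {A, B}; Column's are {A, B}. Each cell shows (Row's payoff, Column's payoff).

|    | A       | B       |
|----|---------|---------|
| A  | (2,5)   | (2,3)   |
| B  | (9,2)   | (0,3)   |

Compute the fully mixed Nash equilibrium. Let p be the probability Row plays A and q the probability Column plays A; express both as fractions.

In a mixed NE each player is indifferent between their pure strategies, so the opponent's mix sets the indifference.
Column indifferent between A and B: p·5 + (1−p)·2 = p·3 + (1−p)·3 ⟹ 2 + 3p = 3 + 0p ⟹ p = 1/3.
Row indifferent between A and B: q·2 + (1−q)·2 = q·9 + (1−q)·0 ⟹ 2 + 0q = 0 + 9q ⟹ q = 2/9.

p = 1/3, q = 2/9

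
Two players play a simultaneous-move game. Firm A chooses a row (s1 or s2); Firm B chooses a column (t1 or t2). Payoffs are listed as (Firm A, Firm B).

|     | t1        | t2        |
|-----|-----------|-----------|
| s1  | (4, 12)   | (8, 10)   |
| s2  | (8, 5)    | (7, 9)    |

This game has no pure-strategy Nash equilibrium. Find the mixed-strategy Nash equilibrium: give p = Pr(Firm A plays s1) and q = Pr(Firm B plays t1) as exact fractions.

In a mixed NE each player is indifferent between their pure strategies, so the opponent's mix sets the indifference.
Firm B indifferent between t1 and t2: p·12 + (1−p)·5 = p·10 + (1−p)·9 ⟹ 5 + 7p = 9 + 1p ⟹ p = 2/3.
Firm A indifferent between s1 and s2: q·4 + (1−q)·8 = q·8 + (1−q)·7 ⟹ 8 + (-4)q = 7 + 1q ⟹ q = 1/5.

p = 2/3, q = 1/5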